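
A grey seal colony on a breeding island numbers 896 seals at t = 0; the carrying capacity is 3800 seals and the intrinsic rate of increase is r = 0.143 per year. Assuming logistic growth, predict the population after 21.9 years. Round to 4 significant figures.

A = (K − N₀)/N₀ = (3800 − 896)/896 = 3.2411.
N(t) = K/(1 + A·e^(−rt)) = 3800/(1 + 3.2411×e^(−0.143×21.9)).
e^(−3.132) = 0.043644; denominator = 1 + 3.2411×0.043644 = 1.1415.
N = 3800/1.1415 = 3329.09.

3329 seals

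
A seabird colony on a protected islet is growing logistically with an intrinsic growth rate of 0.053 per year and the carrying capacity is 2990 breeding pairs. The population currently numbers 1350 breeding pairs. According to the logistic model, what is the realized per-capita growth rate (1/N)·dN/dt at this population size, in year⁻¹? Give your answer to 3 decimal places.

(1/N)·dN/dt = r(1 − N/K) = 0.053 × (1 − 1350/2990).
= 0.053 × 0.54849 = 0.02907.

0.029 per year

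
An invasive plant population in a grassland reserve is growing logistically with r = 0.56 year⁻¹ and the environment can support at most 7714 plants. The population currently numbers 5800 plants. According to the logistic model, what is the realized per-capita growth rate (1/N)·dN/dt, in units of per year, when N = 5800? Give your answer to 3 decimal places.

0.139 per year

(1/N)·dN/dt = r(1 − N/K) = 0.56 × (1 − 5800/7714).
= 0.56 × 0.24812 = 0.13895.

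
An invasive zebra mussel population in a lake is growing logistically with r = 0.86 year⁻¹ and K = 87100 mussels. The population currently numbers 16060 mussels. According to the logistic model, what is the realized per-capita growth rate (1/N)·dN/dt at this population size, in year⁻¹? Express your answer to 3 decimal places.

0.701 per year

(1/N)·dN/dt = r(1 − N/K) = 0.86 × (1 − 16060/87100).
= 0.86 × 0.81561 = 0.70143.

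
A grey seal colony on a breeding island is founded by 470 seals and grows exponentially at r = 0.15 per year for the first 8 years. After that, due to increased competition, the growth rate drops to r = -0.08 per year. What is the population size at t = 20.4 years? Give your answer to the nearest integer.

579 seals

Phase 1: N(8) = 470·e^(0.15×8) = 470·e^1.2 = 1560.45.
Phase 2 runs for 20.4 − 8 = 12.4 years at r = -0.08.
N(20.4) = 1560.45·e^(-0.08×12.4) = 1560.45·e^-0.992 = 578.67.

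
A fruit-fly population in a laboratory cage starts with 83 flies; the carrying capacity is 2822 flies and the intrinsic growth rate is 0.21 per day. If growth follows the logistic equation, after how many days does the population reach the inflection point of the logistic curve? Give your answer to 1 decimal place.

16.7 days

Logistic growth is fastest at N = K/2 = 1411.
A = (K − N₀)/N₀ = 33. Set K/(1 + A·e^(−rt)) = K/2 → A·e^(−rt) = 1.
e^(−0.21t) = 1/33 = 0.030303, so t = ln(33)/0.21 = 3.4965/0.21 = 16.65.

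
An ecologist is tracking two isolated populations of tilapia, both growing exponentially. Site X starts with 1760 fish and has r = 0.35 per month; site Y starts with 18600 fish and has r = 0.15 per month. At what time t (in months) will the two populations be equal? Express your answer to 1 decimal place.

11.8 months

Set 1760·e^(0.35t) = 18600·e^(0.15t).
e^((0.35 − 0.15)t) = 18600/1760 → e^(0.2·t) = 10.568.
0.2·t = ln(10.568) = 2.3578, so t = 2.3578/0.2 = 11.789.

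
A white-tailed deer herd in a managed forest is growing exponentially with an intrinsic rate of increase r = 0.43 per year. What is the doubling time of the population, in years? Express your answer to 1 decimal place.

Doubling time t_d = ln(2)/r = 0.6931/0.43 = 1.612.

1.6 years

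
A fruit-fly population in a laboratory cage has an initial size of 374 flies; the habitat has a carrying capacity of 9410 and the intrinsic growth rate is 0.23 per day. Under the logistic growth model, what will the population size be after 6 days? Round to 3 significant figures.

A = (K − N₀)/N₀ = (9410 − 374)/374 = 24.16.
N(t) = K/(1 + A·e^(−rt)) = 9410/(1 + 24.16×e^(−0.23×6)).
e^(−1.38) = 0.25158; denominator = 1 + 24.16×0.25158 = 7.0782.
N = 9410/7.0782 = 1329.43.

1330 flies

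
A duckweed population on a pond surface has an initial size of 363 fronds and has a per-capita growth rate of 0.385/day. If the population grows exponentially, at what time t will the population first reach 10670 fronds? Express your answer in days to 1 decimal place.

Set N₀·e^(rt) = 10670: e^(0.385·t) = 10670/363 = 29.394.
0.385·t = ln(29.394) = 3.3808, so t = 3.3808/0.385 = 8.7813.

8.8 days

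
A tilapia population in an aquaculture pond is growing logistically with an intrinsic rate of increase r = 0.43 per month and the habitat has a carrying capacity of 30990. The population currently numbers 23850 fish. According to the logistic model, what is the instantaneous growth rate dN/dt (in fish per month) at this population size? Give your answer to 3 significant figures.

dN/dt = rN(1 − N/K) = 0.43 × 23850 × (1 − 23850/30990).
1 − 23850/30990 = 0.2304; dN/dt = 0.43 × 23850 × 0.2304 = 2362.8.

2360 fish per month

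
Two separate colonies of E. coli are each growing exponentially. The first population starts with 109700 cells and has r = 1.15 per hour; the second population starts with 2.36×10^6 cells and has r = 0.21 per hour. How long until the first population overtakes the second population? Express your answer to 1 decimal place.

3.3 hours

Set 109700·e^(1.15t) = 2.36×10^6·e^(0.21t).
e^((1.15 − 0.21)t) = 2.36×10^6/109700 → e^(0.94·t) = 21.513.
0.94·t = ln(21.513) = 3.0687, so t = 3.0687/0.94 = 3.2645.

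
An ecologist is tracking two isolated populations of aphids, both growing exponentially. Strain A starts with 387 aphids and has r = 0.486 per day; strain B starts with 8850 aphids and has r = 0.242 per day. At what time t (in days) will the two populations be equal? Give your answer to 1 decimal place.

12.8 days

Set 387·e^(0.486t) = 8850·e^(0.242t).
e^((0.486 − 0.242)t) = 8850/387 → e^(0.244·t) = 22.868.
0.244·t = ln(22.868) = 3.1297, so t = 3.1297/0.244 = 12.827.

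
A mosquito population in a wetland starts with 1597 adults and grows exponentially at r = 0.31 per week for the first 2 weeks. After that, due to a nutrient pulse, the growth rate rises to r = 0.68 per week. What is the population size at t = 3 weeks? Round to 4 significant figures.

5860 adults

Phase 1: N(2) = 1597·e^(0.31×2) = 1597·e^0.62 = 2968.71.
Phase 2 runs for 3 − 2 = 1 weeks at r = 0.68.
N(3) = 2968.71·e^(0.68×1) = 2968.71·e^0.68 = 5859.87.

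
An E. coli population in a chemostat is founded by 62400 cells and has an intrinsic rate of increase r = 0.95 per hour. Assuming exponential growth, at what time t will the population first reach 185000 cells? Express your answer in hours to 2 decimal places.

1.14 hours

Set N₀·e^(rt) = 185000: e^(0.95·t) = 185000/62400 = 2.9647.
0.95·t = ln(2.9647) = 1.0868, so t = 1.0868/0.95 = 1.144.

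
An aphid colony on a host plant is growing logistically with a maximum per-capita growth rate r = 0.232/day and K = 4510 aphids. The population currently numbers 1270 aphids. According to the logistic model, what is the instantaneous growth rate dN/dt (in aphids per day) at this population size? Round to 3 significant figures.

212 aphids per day

dN/dt = rN(1 − N/K) = 0.232 × 1270 × (1 − 1270/4510).
1 − 1270/4510 = 0.7184; dN/dt = 0.232 × 1270 × 0.7184 = 211.67.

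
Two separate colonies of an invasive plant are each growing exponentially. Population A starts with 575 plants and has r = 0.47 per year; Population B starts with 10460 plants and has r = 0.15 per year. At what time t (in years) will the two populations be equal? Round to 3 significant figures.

Set 575·e^(0.47t) = 10460·e^(0.15t).
e^((0.47 − 0.15)t) = 10460/575 → e^(0.32·t) = 18.191.
0.32·t = ln(18.191) = 2.9009, so t = 2.9009/0.32 = 9.0654.

9.07 years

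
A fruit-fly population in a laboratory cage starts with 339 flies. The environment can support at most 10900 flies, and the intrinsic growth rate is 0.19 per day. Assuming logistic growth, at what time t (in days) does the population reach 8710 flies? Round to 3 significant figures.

25.4 days

A = (K − N₀)/N₀ = (10900 − 339)/339 = 31.153.
Solve 10900/(1 + 31.153·e^(−0.19t)) = 8710: 1 + 31.153·e^(−0.19t) = 1.2514, so e^(−0.19t) = 0.00807087.
−0.19·t = ln(0.00807087) = -4.8195, so t = 4.8195/0.19 = 25.366.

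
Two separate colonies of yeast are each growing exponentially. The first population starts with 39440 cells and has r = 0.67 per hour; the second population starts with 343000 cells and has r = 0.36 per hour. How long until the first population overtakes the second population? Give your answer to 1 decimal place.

Set 39440·e^(0.67t) = 343000·e^(0.36t).
e^((0.67 − 0.36)t) = 343000/39440 → e^(0.31·t) = 8.6968.
0.31·t = ln(8.6968) = 2.1629, so t = 2.1629/0.31 = 6.9773.

7.0 hours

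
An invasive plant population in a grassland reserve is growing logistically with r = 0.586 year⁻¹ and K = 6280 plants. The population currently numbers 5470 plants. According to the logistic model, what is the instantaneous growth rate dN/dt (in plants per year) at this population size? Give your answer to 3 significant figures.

413 plants per year

dN/dt = rN(1 − N/K) = 0.586 × 5470 × (1 − 5470/6280).
1 − 5470/6280 = 0.12898; dN/dt = 0.586 × 5470 × 0.12898 = 413.44.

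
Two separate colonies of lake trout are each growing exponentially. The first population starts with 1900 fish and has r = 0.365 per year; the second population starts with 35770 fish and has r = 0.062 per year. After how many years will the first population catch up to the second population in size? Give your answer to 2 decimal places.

Set 1900·e^(0.365t) = 35770·e^(0.062t).
e^((0.365 − 0.062)t) = 35770/1900 → e^(0.303·t) = 18.826.
0.303·t = ln(18.826) = 2.9353, so t = 2.9353/0.303 = 9.6873.

9.69 years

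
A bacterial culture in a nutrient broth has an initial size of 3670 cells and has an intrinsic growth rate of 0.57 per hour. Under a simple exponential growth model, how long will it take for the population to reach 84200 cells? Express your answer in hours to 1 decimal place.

Set N₀·e^(rt) = 84200: e^(0.57·t) = 84200/3670 = 22.943.
0.57·t = ln(22.943) = 3.133, so t = 3.133/0.57 = 5.4965.

5.5 hours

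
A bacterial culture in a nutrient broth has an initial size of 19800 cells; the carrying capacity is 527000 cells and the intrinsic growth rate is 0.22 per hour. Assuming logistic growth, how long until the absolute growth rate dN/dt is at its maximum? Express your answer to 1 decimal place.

14.7 hours

Logistic growth is fastest at N = K/2 = 263500.
A = (K − N₀)/N₀ = 25.616. Set K/(1 + A·e^(−rt)) = K/2 → A·e^(−rt) = 1.
e^(−0.22t) = 1/25.616 = 0.0390379, so t = ln(25.616)/0.22 = 3.2432/0.22 = 14.742.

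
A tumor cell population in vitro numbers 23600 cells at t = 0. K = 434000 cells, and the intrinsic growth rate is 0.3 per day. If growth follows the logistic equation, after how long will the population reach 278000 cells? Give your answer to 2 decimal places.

A = (K − N₀)/N₀ = (434000 − 23600)/23600 = 17.39.
Solve 434000/(1 + 17.39·e^(−0.3t)) = 278000: 1 + 17.39·e^(−0.3t) = 1.5612, so e^(−0.3t) = 0.0322689.
−0.3·t = ln(0.0322689) = -3.4337, so t = 3.4337/0.3 = 11.446.

11.45 days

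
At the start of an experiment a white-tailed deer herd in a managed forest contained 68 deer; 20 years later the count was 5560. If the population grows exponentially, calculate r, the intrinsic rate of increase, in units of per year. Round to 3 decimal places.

0.220 per year

From N(t) = N₀·e^(rt): e^(r·20) = 5560/68 = 81.765.
r·20 = ln(81.765) = 4.4038, so r = 4.4038/20 = 0.22019.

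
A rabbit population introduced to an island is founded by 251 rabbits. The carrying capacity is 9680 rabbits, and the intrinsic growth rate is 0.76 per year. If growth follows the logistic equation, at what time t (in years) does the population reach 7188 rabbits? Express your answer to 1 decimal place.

6.2 years

A = (K − N₀)/N₀ = (9680 − 251)/251 = 37.566.
Solve 9680/(1 + 37.566·e^(−0.76t)) = 7188: 1 + 37.566·e^(−0.76t) = 1.3467, so e^(−0.76t) = 0.00922886.
−0.76·t = ln(0.00922886) = -4.6854, so t = 4.6854/0.76 = 6.165.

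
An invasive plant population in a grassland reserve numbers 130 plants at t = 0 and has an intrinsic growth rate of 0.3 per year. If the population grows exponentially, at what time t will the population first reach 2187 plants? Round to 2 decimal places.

9.41 years

Set N₀·e^(rt) = 2187: e^(0.3·t) = 2187/130 = 16.823.
0.3·t = ln(16.823) = 2.8228, so t = 2.8228/0.3 = 9.4092.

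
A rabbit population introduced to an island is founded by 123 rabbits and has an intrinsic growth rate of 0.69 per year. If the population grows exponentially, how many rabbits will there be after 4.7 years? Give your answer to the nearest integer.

3150 rabbits

N(t) = N₀·e^(rt) = 123 × e^(0.69×4.7) = 123 × e^3.243.
e^3.243 ≈ 25.61, so N ≈ 123 × 25.61 = 3150.08.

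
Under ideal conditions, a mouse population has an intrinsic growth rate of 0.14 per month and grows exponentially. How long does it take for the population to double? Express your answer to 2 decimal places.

4.95 months

Doubling time t_d = ln(2)/r = 0.6931/0.14 = 4.9511.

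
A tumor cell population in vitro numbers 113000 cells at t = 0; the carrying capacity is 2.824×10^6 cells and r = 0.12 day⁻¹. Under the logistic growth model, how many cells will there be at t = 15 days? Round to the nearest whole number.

A = (K − N₀)/N₀ = (2.824×10^6 − 113000)/113000 = 23.991.
N(t) = K/(1 + A·e^(−rt)) = 2.824×10^6/(1 + 23.991×e^(−0.12×15)).
e^(−1.8) = 0.1653; denominator = 1 + 23.991×0.1653 = 4.9657.
N = 2.824×10^6/4.9657 = 568700.

568700 cells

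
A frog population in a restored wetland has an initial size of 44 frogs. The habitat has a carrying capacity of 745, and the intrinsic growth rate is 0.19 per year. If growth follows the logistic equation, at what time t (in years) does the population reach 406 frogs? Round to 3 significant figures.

15.5 years

A = (K − N₀)/N₀ = (745 − 44)/44 = 15.932.
Solve 745/(1 + 15.932·e^(−0.19t)) = 406: 1 + 15.932·e^(−0.19t) = 1.835, so e^(−0.19t) = 0.0524093.
−0.19·t = ln(0.0524093) = -2.9487, so t = 2.9487/0.19 = 15.519.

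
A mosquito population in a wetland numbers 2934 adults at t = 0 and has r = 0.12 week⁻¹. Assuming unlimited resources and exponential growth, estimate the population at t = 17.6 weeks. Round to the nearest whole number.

N(t) = N₀·e^(rt) = 2934 × e^(0.12×17.6) = 2934 × e^2.112.
e^2.112 ≈ 8.2648, so N ≈ 2934 × 8.2648 = 24248.8.

24249 adults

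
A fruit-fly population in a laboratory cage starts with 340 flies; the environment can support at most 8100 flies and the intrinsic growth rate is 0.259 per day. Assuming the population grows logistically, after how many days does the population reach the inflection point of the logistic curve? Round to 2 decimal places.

12.08 days

Logistic growth is fastest at N = K/2 = 4050.
A = (K − N₀)/N₀ = 22.824. Set K/(1 + A·e^(−rt)) = K/2 → A·e^(−rt) = 1.
e^(−0.259t) = 1/22.824 = 0.0438144, so t = ln(22.824)/0.259 = 3.1278/0.259 = 12.076.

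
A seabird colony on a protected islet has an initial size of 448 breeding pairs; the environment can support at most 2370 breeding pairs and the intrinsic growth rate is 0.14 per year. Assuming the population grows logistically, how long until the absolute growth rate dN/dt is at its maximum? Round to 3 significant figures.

Logistic growth is fastest at N = K/2 = 1185.
A = (K − N₀)/N₀ = 4.2902. Set K/(1 + A·e^(−rt)) = K/2 → A·e^(−rt) = 1.
e^(−0.14t) = 1/4.2902 = 0.233091, so t = ln(4.2902)/0.14 = 1.4563/0.14 = 10.402.

10.4 years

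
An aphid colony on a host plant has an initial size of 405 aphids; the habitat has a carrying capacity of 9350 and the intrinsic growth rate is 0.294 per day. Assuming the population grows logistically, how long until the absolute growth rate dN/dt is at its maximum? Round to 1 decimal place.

Logistic growth is fastest at N = K/2 = 4675.
A = (K − N₀)/N₀ = 22.086. Set K/(1 + A·e^(−rt)) = K/2 → A·e^(−rt) = 1.
e^(−0.294t) = 1/22.086 = 0.0452767, so t = ln(22.086)/0.294 = 3.095/0.294 = 10.527.

10.5 days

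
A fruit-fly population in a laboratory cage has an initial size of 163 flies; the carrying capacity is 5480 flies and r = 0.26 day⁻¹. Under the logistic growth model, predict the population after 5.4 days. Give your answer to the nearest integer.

A = (K − N₀)/N₀ = (5480 − 163)/163 = 32.62.
N(t) = K/(1 + A·e^(−rt)) = 5480/(1 + 32.62×e^(−0.26×5.4)).
e^(−1.404) = 0.24561; denominator = 1 + 32.62×0.24561 = 9.0118.
N = 5480/9.0118 = 608.092.

608 flies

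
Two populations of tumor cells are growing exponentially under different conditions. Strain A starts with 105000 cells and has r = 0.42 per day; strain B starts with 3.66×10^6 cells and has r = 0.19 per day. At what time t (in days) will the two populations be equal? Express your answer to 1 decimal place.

Set 105000·e^(0.42t) = 3.66×10^6·e^(0.19t).
e^((0.42 − 0.19)t) = 3.66×10^6/105000 → e^(0.23·t) = 34.857.
0.23·t = ln(34.857) = 3.5513, so t = 3.5513/0.23 = 15.44.

15.4 days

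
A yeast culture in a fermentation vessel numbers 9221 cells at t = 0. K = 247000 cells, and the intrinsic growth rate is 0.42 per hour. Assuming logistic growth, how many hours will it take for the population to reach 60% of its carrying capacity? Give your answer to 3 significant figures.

8.70 hours

A = (K − N₀)/N₀ = (247000 − 9221)/9221 = 25.787.
Solve 247000/(1 + 25.787·e^(−0.42t)) = 148200: 1 + 25.787·e^(−0.42t) = 1.6667, so e^(−0.42t) = 0.0258531.
−0.42·t = ln(0.0258531) = -3.6553, so t = 3.6553/0.42 = 8.7032.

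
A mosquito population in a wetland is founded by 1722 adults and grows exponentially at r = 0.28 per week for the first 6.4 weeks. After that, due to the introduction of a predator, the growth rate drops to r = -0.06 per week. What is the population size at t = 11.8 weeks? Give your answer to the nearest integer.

Phase 1: N(6.4) = 1722·e^(0.28×6.4) = 1722·e^1.792 = 10334.5.
Phase 2 runs for 11.8 − 6.4 = 5.4 weeks at r = -0.06.
N(11.8) = 10334.5·e^(-0.06×5.4) = 10334.5·e^-0.324 = 7474.42.

7474 adults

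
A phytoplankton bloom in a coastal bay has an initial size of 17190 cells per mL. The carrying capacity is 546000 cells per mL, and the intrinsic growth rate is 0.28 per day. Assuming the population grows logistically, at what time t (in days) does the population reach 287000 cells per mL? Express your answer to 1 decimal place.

A = (K − N₀)/N₀ = (546000 − 17190)/17190 = 30.763.
Solve 546000/(1 + 30.763·e^(−0.28t)) = 287000: 1 + 30.763·e^(−0.28t) = 1.9024, so e^(−0.28t) = 0.0293355.
−0.28·t = ln(0.0293355) = -3.529, so t = 3.529/0.28 = 12.603.

12.6 days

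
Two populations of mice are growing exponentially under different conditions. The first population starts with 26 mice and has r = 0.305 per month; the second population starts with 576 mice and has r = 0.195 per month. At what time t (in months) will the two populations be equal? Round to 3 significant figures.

28.2 months

Set 26·e^(0.305t) = 576·e^(0.195t).
e^((0.305 − 0.195)t) = 576/26 → e^(0.11·t) = 22.154.
0.11·t = ln(22.154) = 3.098, so t = 3.098/0.11 = 28.164.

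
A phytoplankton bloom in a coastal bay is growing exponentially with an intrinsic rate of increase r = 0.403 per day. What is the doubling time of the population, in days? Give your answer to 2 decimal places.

Doubling time t_d = ln(2)/r = 0.6931/0.403 = 1.72.

1.72 days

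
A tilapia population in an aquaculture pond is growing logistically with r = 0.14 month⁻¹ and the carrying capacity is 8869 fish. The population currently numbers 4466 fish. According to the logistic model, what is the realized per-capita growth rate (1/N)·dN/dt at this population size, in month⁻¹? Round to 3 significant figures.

(1/N)·dN/dt = r(1 − N/K) = 0.14 × (1 − 4466/8869).
= 0.14 × 0.49645 = 0.069503.

0.0695 per month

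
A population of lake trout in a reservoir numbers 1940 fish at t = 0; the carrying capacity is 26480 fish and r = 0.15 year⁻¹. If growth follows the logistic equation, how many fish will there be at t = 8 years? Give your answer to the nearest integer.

5505 fish

A = (K − N₀)/N₀ = (26480 − 1940)/1940 = 12.649.
N(t) = K/(1 + A·e^(−rt)) = 26480/(1 + 12.649×e^(−0.15×8)).
e^(−1.2) = 0.30119; denominator = 1 + 12.649×0.30119 = 4.81.
N = 26480/4.81 = 5505.25.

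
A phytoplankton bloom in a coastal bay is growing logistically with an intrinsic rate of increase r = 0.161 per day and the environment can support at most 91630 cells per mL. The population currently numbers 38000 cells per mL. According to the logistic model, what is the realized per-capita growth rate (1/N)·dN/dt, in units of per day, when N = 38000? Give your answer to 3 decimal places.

0.094 per day

(1/N)·dN/dt = r(1 − N/K) = 0.161 × (1 − 38000/91630).
= 0.161 × 0.58529 = 0.094231.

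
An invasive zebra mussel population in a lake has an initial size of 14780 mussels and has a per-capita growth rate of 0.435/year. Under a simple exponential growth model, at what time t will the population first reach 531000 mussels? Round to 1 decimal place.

8.2 years

Set N₀·e^(rt) = 531000: e^(0.435·t) = 531000/14780 = 35.927.
0.435·t = ln(35.927) = 3.5815, so t = 3.5815/0.435 = 8.2333.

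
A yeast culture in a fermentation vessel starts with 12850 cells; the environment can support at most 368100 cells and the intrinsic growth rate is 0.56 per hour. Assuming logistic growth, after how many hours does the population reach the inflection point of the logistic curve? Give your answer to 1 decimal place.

5.9 hours

Logistic growth is fastest at N = K/2 = 184050.
A = (K − N₀)/N₀ = 27.646. Set K/(1 + A·e^(−rt)) = K/2 → A·e^(−rt) = 1.
e^(−0.56t) = 1/27.646 = 0.0361717, so t = ln(27.646)/0.56 = 3.3195/0.56 = 5.9276.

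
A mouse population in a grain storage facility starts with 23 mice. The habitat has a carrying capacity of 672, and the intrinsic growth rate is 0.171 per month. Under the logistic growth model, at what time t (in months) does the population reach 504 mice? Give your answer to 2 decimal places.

A = (K − N₀)/N₀ = (672 − 23)/23 = 28.217.
Solve 672/(1 + 28.217·e^(−0.171t)) = 504: 1 + 28.217·e^(−0.171t) = 1.3333, so e^(−0.171t) = 0.011813.
−0.171·t = ln(0.011813) = -4.4386, so t = 4.4386/0.171 = 25.956.

25.96 months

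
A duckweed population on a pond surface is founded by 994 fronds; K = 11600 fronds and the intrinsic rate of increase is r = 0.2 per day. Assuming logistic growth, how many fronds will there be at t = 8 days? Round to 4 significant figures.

3678 fronds

A = (K − N₀)/N₀ = (11600 − 994)/994 = 10.67.
N(t) = K/(1 + A·e^(−rt)) = 11600/(1 + 10.67×e^(−0.2×8)).
e^(−1.6) = 0.2019; denominator = 1 + 10.67×0.2019 = 3.1542.
N = 11600/3.1542 = 3677.59.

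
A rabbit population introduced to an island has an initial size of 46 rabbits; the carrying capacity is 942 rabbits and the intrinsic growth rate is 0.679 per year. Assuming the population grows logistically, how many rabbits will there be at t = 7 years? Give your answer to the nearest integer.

806 rabbits

A = (K − N₀)/N₀ = (942 − 46)/46 = 19.478.
N(t) = K/(1 + A·e^(−rt)) = 942/(1 + 19.478×e^(−0.679×7)).
e^(−4.753) = 0.0086258; denominator = 1 + 19.478×0.0086258 = 1.168.
N = 942/1.168 = 806.496.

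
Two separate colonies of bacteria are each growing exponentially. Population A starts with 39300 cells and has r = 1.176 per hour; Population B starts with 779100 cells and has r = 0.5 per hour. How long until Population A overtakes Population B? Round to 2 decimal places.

4.42 hours

Set 39300·e^(1.176t) = 779100·e^(0.5t).
e^((1.176 − 0.5)t) = 779100/39300 → e^(0.676·t) = 19.824.
0.676·t = ln(19.824) = 2.9869, so t = 2.9869/0.676 = 4.4185.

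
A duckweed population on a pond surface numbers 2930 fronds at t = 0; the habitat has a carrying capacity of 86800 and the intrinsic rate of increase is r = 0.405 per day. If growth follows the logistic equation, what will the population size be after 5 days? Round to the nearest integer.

A = (K − N₀)/N₀ = (86800 − 2930)/2930 = 28.625.
N(t) = K/(1 + A·e^(−rt)) = 86800/(1 + 28.625×e^(−0.405×5)).
e^(−2.025) = 0.13199; denominator = 1 + 28.625×0.13199 = 4.7783.
N = 86800/4.7783 = 18165.6.

18166 fronds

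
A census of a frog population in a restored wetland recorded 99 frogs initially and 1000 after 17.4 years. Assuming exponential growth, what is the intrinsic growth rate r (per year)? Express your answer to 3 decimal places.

0.133 per year

From N(t) = N₀·e^(rt): e^(r·17.4) = 1000/99 = 10.101.
r·17.4 = ln(10.101) = 2.3126, so r = 2.3126/17.4 = 0.13291.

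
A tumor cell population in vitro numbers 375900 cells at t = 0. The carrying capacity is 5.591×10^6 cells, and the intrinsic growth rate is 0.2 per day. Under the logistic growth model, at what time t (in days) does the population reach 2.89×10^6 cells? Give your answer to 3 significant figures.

A = (K − N₀)/N₀ = (5.591×10^6 − 375900)/375900 = 13.874.
Solve 5.591×10^6/(1 + 13.874·e^(−0.2t)) = 2.89×10^6: 1 + 13.874·e^(−0.2t) = 1.9346, so e^(−0.2t) = 0.0673653.
−0.2·t = ln(0.0673653) = -2.6976, so t = 2.6976/0.2 = 13.488.

13.5 days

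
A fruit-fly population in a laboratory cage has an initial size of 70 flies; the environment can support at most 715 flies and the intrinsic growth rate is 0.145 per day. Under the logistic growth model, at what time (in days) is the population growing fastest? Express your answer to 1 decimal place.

15.3 days

Logistic growth is fastest at N = K/2 = 357.5.
A = (K − N₀)/N₀ = 9.2143. Set K/(1 + A·e^(−rt)) = K/2 → A·e^(−rt) = 1.
e^(−0.145t) = 1/9.2143 = 0.108527, so t = ln(9.2143)/0.145 = 2.2208/0.145 = 15.316.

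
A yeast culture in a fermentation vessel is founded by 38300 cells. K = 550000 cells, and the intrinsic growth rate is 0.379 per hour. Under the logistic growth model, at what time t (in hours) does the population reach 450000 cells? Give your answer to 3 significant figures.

A = (K − N₀)/N₀ = (550000 − 38300)/38300 = 13.36.
Solve 550000/(1 + 13.36·e^(−0.379t)) = 450000: 1 + 13.36·e^(−0.379t) = 1.2222, so e^(−0.379t) = 0.016633.
−0.379·t = ln(0.016633) = -4.0964, so t = 4.0964/0.379 = 10.808.

10.8 hours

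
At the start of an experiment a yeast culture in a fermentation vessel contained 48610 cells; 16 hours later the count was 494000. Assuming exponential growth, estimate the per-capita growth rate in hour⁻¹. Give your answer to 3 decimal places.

0.145 per hour

From N(t) = N₀·e^(rt): e^(r·16) = 494000/48610 = 10.163.
r·16 = ln(10.163) = 2.3187, so r = 2.3187/16 = 0.14492.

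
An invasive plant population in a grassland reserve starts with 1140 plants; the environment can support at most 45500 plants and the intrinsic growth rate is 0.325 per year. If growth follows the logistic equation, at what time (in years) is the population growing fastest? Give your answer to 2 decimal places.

Logistic growth is fastest at N = K/2 = 22750.
A = (K − N₀)/N₀ = 38.912. Set K/(1 + A·e^(−rt)) = K/2 → A·e^(−rt) = 1.
e^(−0.325t) = 1/38.912 = 0.0256988, so t = ln(38.912)/0.325 = 3.6613/0.325 = 11.266.

11.27 years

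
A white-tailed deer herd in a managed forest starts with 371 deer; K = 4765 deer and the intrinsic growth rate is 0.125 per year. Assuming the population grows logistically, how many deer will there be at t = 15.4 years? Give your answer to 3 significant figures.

1750 deer

A = (K − N₀)/N₀ = (4765 − 371)/371 = 11.844.
N(t) = K/(1 + A·e^(−rt)) = 4765/(1 + 11.844×e^(−0.125×15.4)).
e^(−1.925) = 0.14588; denominator = 1 + 11.844×0.14588 = 2.7277.
N = 4765/2.7277 = 1746.89.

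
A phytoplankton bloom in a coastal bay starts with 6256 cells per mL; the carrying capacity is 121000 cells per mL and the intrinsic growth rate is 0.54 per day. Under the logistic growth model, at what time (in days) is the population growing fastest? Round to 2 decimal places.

Logistic growth is fastest at N = K/2 = 60500.
A = (K − N₀)/N₀ = 18.341. Set K/(1 + A·e^(−rt)) = K/2 → A·e^(−rt) = 1.
e^(−0.54t) = 1/18.341 = 0.0545214, so t = ln(18.341)/0.54 = 2.9092/0.54 = 5.3873.

5.39 days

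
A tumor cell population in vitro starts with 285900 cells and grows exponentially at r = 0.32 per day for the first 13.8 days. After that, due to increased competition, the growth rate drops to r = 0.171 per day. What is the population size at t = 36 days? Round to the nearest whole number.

Phase 1: N(13.8) = 285900·e^(0.32×13.8) = 285900·e^4.416 = 2.366239×10^7.
Phase 2 runs for 36 − 13.8 = 22.2 days at r = 0.171.
N(36) = 2.366239×10^7·e^(0.171×22.2) = 2.366239×10^7·e^3.796 = 1.053725×10^9.

1053725038 cells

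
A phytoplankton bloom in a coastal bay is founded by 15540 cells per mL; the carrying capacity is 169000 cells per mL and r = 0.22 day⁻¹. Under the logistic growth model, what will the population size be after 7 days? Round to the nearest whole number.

54218 cells per mL

A = (K − N₀)/N₀ = (169000 − 15540)/15540 = 9.8752.
N(t) = K/(1 + A·e^(−rt)) = 169000/(1 + 9.8752×e^(−0.22×7)).
e^(−1.54) = 0.21438; denominator = 1 + 9.8752×0.21438 = 3.117.
N = 169000/3.117 = 54218.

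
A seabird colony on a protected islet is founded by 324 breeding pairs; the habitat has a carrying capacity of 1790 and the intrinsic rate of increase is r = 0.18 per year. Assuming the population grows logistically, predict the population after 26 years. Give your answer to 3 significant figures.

A = (K − N₀)/N₀ = (1790 − 324)/324 = 4.5247.
N(t) = K/(1 + A·e^(−rt)) = 1790/(1 + 4.5247×e^(−0.18×26)).
e^(−4.68) = 0.009279; denominator = 1 + 4.5247×0.009279 = 1.042.
N = 1790/1.042 = 1717.88.

1720 breeding pairs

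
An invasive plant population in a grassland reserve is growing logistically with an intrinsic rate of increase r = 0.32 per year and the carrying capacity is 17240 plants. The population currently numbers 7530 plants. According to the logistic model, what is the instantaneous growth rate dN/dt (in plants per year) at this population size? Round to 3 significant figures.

1360 plants per year

dN/dt = rN(1 − N/K) = 0.32 × 7530 × (1 − 7530/17240).
1 − 7530/17240 = 0.56323; dN/dt = 0.32 × 7530 × 0.56323 = 1357.1.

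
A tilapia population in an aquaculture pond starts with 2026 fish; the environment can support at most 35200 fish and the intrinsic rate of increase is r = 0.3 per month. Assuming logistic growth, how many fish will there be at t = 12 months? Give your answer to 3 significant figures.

A = (K − N₀)/N₀ = (35200 − 2026)/2026 = 16.374.
N(t) = K/(1 + A·e^(−rt)) = 35200/(1 + 16.374×e^(−0.3×12)).
e^(−3.6) = 0.027324; denominator = 1 + 16.374×0.027324 = 1.4474.
N = 35200/1.4474 = 24319.4.

24300 fish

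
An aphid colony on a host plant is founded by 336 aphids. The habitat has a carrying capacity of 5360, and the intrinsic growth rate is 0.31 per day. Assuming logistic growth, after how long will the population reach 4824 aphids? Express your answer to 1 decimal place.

A = (K − N₀)/N₀ = (5360 − 336)/336 = 14.952.
Solve 5360/(1 + 14.952·e^(−0.31t)) = 4824: 1 + 14.952·e^(−0.31t) = 1.1111, so e^(−0.31t) = 0.007431.
−0.31·t = ln(0.007431) = -4.9021, so t = 4.9021/0.31 = 15.813.

15.8 days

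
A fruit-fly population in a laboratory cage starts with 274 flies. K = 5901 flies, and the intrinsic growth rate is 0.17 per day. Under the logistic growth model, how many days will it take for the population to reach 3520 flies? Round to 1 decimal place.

20.1 days

A = (K − N₀)/N₀ = (5901 − 274)/274 = 20.536.
Solve 5901/(1 + 20.536·e^(−0.17t)) = 3520: 1 + 20.536·e^(−0.17t) = 1.6764, so e^(−0.17t) = 0.0329375.
−0.17·t = ln(0.0329375) = -3.4131, so t = 3.4131/0.17 = 20.077.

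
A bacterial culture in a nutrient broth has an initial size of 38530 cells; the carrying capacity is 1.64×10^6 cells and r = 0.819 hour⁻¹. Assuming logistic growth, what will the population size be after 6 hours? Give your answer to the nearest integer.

1256504 cells

A = (K − N₀)/N₀ = (1.64×10^6 − 38530)/38530 = 41.564.
N(t) = K/(1 + A·e^(−rt)) = 1.64×10^6/(1 + 41.564×e^(−0.819×6)).
e^(−4.914) = 0.0073431; denominator = 1 + 41.564×0.0073431 = 1.3052.
N = 1.64×10^6/1.3052 = 1.256504×10^6.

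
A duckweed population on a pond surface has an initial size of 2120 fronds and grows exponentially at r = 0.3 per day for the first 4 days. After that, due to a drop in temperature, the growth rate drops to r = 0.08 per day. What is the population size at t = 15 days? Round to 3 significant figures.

17000 fronds

Phase 1: N(4) = 2120·e^(0.3×4) = 2120·e^1.2 = 7038.65.
Phase 2 runs for 15 − 4 = 11 days at r = 0.08.
N(15) = 7038.65·e^(0.08×11) = 7038.65·e^0.88 = 16969.5.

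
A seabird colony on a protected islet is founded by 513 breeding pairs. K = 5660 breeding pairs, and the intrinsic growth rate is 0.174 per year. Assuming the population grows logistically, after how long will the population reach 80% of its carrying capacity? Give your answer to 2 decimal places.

A = (K − N₀)/N₀ = (5660 − 513)/513 = 10.033.
Solve 5660/(1 + 10.033·e^(−0.174t)) = 4528: 1 + 10.033·e^(−0.174t) = 1.25, so e^(−0.174t) = 0.0249174.
−0.174·t = ln(0.0249174) = -3.6922, so t = 3.6922/0.174 = 21.219.

21.22 years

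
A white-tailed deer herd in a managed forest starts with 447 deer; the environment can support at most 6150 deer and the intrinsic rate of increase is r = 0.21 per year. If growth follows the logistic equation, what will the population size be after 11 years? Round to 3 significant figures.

A = (K − N₀)/N₀ = (6150 − 447)/447 = 12.758.
N(t) = K/(1 + A·e^(−rt)) = 6150/(1 + 12.758×e^(−0.21×11)).
e^(−2.31) = 0.099261; denominator = 1 + 12.758×0.099261 = 2.2664.
N = 6150/2.2664 = 2713.54.

2710 deer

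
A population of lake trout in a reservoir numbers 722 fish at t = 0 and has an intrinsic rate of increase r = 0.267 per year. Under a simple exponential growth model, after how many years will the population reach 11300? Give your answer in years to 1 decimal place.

Set N₀·e^(rt) = 11300: e^(0.267·t) = 11300/722 = 15.651.
0.267·t = ln(15.651) = 2.7505, so t = 2.7505/0.267 = 10.302.

10.3 years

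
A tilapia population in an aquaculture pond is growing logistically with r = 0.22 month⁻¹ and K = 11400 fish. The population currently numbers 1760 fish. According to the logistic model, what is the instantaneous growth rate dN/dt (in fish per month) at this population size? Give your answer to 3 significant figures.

dN/dt = rN(1 − N/K) = 0.22 × 1760 × (1 − 1760/11400).
1 − 1760/11400 = 0.84561; dN/dt = 0.22 × 1760 × 0.84561 = 327.42.

327 fish per month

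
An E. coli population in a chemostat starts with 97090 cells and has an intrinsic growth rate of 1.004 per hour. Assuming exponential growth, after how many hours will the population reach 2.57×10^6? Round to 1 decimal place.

Set N₀·e^(rt) = 2.57×10^6: e^(1.004·t) = 2.57×10^6/97090 = 26.47.
1.004·t = ln(26.47) = 3.276, so t = 3.276/1.004 = 3.263.

3.3 hours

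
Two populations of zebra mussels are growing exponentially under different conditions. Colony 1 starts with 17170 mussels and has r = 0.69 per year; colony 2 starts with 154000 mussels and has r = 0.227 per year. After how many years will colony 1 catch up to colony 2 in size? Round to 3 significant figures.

Set 17170·e^(0.69t) = 154000·e^(0.227t).
e^((0.69 − 0.227)t) = 154000/17170 → e^(0.463·t) = 8.9691.
0.463·t = ln(8.9691) = 2.1938, so t = 2.1938/0.463 = 4.7382.

4.74 years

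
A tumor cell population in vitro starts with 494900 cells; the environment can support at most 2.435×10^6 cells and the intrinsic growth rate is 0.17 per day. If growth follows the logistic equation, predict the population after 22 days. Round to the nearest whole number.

2227568 cells

A = (K − N₀)/N₀ = (2.435×10^6 − 494900)/494900 = 3.9202.
N(t) = K/(1 + A·e^(−rt)) = 2.435×10^6/(1 + 3.9202×e^(−0.17×22)).
e^(−3.74) = 0.023754; denominator = 1 + 3.9202×0.023754 = 1.0931.
N = 2.435×10^6/1.0931 = 2.227568×10^6.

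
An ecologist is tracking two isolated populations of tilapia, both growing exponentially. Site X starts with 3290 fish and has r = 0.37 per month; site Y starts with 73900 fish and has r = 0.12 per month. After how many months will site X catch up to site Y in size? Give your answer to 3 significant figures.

Set 3290·e^(0.37t) = 73900·e^(0.12t).
e^((0.37 − 0.12)t) = 73900/3290 → e^(0.25·t) = 22.462.
0.25·t = ln(22.462) = 3.1118, so t = 3.1118/0.25 = 12.447.

12.4 months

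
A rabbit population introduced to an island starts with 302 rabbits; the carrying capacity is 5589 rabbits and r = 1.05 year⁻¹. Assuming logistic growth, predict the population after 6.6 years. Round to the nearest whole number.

5495 rabbits

A = (K − N₀)/N₀ = (5589 − 302)/302 = 17.507.
N(t) = K/(1 + A·e^(−rt)) = 5589/(1 + 17.507×e^(−1.05×6.6)).
e^(−6.93) = 0.000978; denominator = 1 + 17.507×0.000978 = 1.0171.
N = 5589/1.0171 = 5494.92.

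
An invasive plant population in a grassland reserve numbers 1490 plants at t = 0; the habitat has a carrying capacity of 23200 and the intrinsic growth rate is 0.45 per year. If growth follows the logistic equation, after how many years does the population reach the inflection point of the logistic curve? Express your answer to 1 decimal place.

Logistic growth is fastest at N = K/2 = 11600.
A = (K − N₀)/N₀ = 14.57. Set K/(1 + A·e^(−rt)) = K/2 → A·e^(−rt) = 1.
e^(−0.45t) = 1/14.57 = 0.068632, so t = ln(14.57)/0.45 = 2.679/0.45 = 5.9533.

6.0 years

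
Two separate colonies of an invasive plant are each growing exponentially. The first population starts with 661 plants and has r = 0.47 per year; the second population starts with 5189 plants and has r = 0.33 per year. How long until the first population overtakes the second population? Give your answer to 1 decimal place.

14.7 years

Set 661·e^(0.47t) = 5189·e^(0.33t).
e^((0.47 − 0.33)t) = 5189/661 → e^(0.14·t) = 7.8502.
0.14·t = ln(7.8502) = 2.0605, so t = 2.0605/0.14 = 14.718.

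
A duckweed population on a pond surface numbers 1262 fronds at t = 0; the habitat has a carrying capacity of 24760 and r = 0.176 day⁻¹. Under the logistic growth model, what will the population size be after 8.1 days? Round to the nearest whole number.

4522 fronds

A = (K − N₀)/N₀ = (24760 − 1262)/1262 = 18.62.
N(t) = K/(1 + A·e^(−rt)) = 24760/(1 + 18.62×e^(−0.176×8.1)).
e^(−1.426) = 0.24036; denominator = 1 + 18.62×0.24036 = 5.4755.
N = 24760/5.4755 = 4521.96.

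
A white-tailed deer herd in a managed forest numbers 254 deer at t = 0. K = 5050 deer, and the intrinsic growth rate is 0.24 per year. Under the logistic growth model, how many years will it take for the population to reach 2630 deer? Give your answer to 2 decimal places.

12.59 years

A = (K − N₀)/N₀ = (5050 − 254)/254 = 18.882.
Solve 5050/(1 + 18.882·e^(−0.24t)) = 2630: 1 + 18.882·e^(−0.24t) = 1.9202, so e^(−0.24t) = 0.048732.
−0.24·t = ln(0.048732) = -3.0214, so t = 3.0214/0.24 = 12.589.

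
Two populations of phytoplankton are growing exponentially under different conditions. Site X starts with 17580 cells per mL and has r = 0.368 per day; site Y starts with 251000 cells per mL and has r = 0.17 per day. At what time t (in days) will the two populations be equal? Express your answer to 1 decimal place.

13.4 days

Set 17580·e^(0.368t) = 251000·e^(0.17t).
e^((0.368 − 0.17)t) = 251000/17580 → e^(0.198·t) = 14.278.
0.198·t = ln(14.278) = 2.6587, so t = 2.6587/0.198 = 13.428.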